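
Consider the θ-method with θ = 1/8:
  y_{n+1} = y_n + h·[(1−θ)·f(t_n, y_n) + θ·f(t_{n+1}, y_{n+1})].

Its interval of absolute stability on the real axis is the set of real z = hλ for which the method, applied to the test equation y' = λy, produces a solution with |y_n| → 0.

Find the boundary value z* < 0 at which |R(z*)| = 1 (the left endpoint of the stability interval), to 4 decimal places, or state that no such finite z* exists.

On y'=λy, z=hλ:
  y_{n+1} = y_n + z·[7/8·y_n + 1/8·y_{n+1}] ⇒ (1 − 1/8z)y_{n+1} = (1 + 7/8z)y_n
  R(z) = (1 + 7/8z)/(1 − 1/8z).

Solve |R(x)|<1 on ℝ⁻.
x=-1.1: |R|=0.0330
R=−1: 1+7/8x = −1+1/8x ⇒ -3/4x=2 ⇒ x=2/(-3/4)=-2.6667
Confirm numerically:
  x=-2.493: |R|=0.90070 <1
  x=-2.015: |R|=0.60959 <1
  x=-1.562: |R|=0.30684 <1
  x=-1.556: |R|=0.30264 <1
  x=-3.038: |R|=1.20185 >1
  x=-2.710: |R|=1.02428 >1
Interval (-2.6667, 0).

z* = -2.6667.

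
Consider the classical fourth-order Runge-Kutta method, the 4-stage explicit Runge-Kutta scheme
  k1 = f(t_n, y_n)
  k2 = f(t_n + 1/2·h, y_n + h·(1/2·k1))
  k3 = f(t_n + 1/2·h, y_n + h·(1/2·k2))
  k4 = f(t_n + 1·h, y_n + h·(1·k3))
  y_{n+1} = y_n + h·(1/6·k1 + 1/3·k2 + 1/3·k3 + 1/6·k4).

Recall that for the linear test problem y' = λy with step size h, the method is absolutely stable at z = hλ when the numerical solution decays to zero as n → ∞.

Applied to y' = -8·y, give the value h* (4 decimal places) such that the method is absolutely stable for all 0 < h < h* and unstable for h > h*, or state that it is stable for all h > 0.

(-2.7853,0); λ=-8 ⇒ h* = 0.3482.

On y'=λy, z=hλ:
  order 4, 4-stage ⇒ R(z)=1+z+z^2/2+z^3/6+z^4/24
  (e.g. R(-0.4)=0.67040, |R|=0.67040)

Need |R(x)|<1, x<0.
x=-0.4: |R|=0.6704
|R(-3.15)|=1.7043 |R(-1.44)|=0.2783 |R(-0.62)|=0.5386
Bisect:
  x_lo=-3.1536 |R|=1.7130  x_hi=-0.2400 |R|=0.7866
  mid=-1.69681 |R|=0.27394 →hi
  mid=-2.42522 |R|=0.57965 →hi
  mid=-2.78942 |R|=1.00624 →lo
  mid=-2.60732 |R|=0.76319 →hi
  mid=-2.69837 |R|=0.87667 →hi
  mid=-2.74390 |R|=0.93936 →hi
  mid=-2.76666 |R|=0.97227 →hi
  mid=-2.77804 |R|=0.98912 →hi
  mid=-2.78373 |R|=0.99765 →hi
  mid=-2.78658 |R|=1.00194 →lo
  ...
  [-2.78533,-2.78515] ⇒ x*=-2.7853
Stable set (-2.7853, 0).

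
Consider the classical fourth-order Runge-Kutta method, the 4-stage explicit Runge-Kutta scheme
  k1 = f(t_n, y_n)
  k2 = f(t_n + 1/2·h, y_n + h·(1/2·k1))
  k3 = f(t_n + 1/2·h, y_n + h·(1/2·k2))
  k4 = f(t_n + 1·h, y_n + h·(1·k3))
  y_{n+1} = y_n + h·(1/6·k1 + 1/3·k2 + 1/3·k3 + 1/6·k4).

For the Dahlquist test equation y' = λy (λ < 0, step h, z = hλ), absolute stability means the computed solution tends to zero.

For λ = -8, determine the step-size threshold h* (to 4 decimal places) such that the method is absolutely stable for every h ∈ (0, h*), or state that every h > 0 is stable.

(-2.7853,0); λ=-8 ⇒ h* = 0.3482.

Set f=λy, z=hλ:
  order 4, 4-stage ⇒ R(z)=1+z+z^2/2+z^3/6+z^4/24
  (e.g. R(-0.33)=0.71895, |R|=0.71895)

Need |R(x)|<1, x<0.
x=-0.33: |R|=0.7190
|R(-3.01)|=1.3951 |R(-1.19)|=0.3207 |R(-1.01)|=0.3717
Bisect:
  x_lo=-3.5626 |R|=2.9592  x_hi=-0.1142 |R|=0.8921
  mid=-1.83838 |R|=0.29185 →hi
  mid=-2.70047 |R|=0.87947 →hi
  mid=-3.13152 |R|=1.66042 →lo
  mid=-2.91599 |R|=1.21561 →lo
  mid=-2.80823 |R|=1.03514 →lo
  mid=-2.75435 |R|=0.95434 →hi
  mid=-2.78129 |R|=0.99398 →hi
  mid=-2.79476 |R|=1.01437 →lo
  ...
  [-2.78550,-2.78529] ⇒ x*=-2.7853
So |R|<1 on (-2.7853, 0).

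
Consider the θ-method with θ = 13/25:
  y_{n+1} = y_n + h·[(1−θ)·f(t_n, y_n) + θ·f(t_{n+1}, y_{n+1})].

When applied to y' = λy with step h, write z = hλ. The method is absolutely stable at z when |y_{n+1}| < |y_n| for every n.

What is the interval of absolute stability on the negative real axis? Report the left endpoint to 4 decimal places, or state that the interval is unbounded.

interval (−∞, 0).

Test eqn y'=λy, z=hλ:
  y_{n+1} = y_n + z·[12/25·y_n + 13/25·y_{n+1}] ⇒ (1 − 13/25z)y_{n+1} = (1 + 12/25z)y_n
  Hence R(z) = (1 + 12/25z)/(1 − 13/25z).

Find x<0 with |R(x)|<1.
x=-0.64: |R|=0.5198
x=-2: |R|=0.0196
x=-10: |R|=0.6129
x=-100: |R|=0.8868
θ=13/25≥1/2 ⇒ |1+12/25x|<|1−13/25x| ∀x<0 ⇒ stable on all of ℝ⁻.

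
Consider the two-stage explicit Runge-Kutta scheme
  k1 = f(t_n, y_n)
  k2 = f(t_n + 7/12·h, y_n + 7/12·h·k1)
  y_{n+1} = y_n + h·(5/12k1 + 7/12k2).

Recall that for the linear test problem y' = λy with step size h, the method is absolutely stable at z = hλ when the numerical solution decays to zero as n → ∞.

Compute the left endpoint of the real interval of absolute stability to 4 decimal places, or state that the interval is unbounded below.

z* = -2.9388.

Test eqn y'=λy, z=hλ:
  k1=λy_n ⇒ h·k1=z·y_n;  k2=λ(1+7/12z)y_n ⇒ h·k2=z(1+7/12z)y_n
  y_{n+1}/y_n = 1 + 5/12z + 7/12z(1+7/12z) = 1 + z + 49/144z²
  ⇒ R(z) = 1 + z + 49/144z².

Need |R(x)|<1, x<0.
x=-1.48: |R|=0.2653
R=1: x+49/144x²=0 ⇒ x=−144/49=-2.9388; min R=1−1/(4·49/144)=0.2653>−1
Confirm numerically:
  x=-2.621: |R|=0.71659 <1
  x=-2.412: |R|=0.56765 <1
  x=-2.039: |R|=0.37571 <1
  x=-1.408: |R|=0.26659 <1
  x=-3.330: |R|=1.44331 >1
  x=-3.277: |R|=1.37715 >1
  x=-3.230: |R|=1.32008 >1
Interval (-2.9388, 0).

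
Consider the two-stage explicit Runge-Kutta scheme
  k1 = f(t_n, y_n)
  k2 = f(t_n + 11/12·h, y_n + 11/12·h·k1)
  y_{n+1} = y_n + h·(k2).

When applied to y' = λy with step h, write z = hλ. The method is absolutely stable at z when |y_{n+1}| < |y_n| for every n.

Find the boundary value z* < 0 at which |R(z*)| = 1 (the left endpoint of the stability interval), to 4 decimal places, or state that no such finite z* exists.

left endpoint -1.0909.

On y'=λy, z=hλ:
  k1=λy_n ⇒ h·k1=z·y_n;  k2=λ(1+11/12z)y_n ⇒ h·k2=z(1+11/12z)y_n
  y_{n+1}/y_n = 1 + z(1+11/12z) = 1 + z + 11/12z²
  ⇒ R(z) = 1 + z + 11/12z².

Need |R(x)|<1, x<0.
x=-1.64: |R|=1.8255
R=1: x+11/12x²=0 ⇒ x=−12/11=-1.0909; min R=1−1/(4·11/12)=0.7273>−1
Confirm numerically:
  x=-1.001: |R|=0.91750 <1
  x=-0.972: |R|=0.89405 <1
  x=-0.476: |R|=0.73169 <1
  x=-1.691: |R|=1.93019 >1
  x=-1.563: |R|=1.67639 >1
  x=-1.378: |R|=1.36264 >1
Interval (-1.0909, 0).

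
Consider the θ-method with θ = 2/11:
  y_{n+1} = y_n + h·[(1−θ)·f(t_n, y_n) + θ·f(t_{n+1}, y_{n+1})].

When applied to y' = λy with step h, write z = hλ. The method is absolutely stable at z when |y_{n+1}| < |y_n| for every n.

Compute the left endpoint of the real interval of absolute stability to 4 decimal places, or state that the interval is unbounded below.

Set f=λy, z=hλ:
  y_{n+1} = y_n + z·[9/11·y_n + 2/11·y_{n+1}] ⇒ (1 − 2/11z)y_{n+1} = (1 + 9/11z)y_n
  Hence R(z) = (1 + 9/11z)/(1 − 2/11z).

Find x<0 with |R(x)|<1.
x=-0.73: |R|=0.3555
R=−1: 1+9/11x = −1+2/11x ⇒ -7/11x=2 ⇒ x=2/(-7/11)=-3.1429
Confirm numerically:
  x=-2.179: |R|=0.56068 <1
  x=-1.711: |R|=0.30502 <1
  x=-1.267: |R|=0.02978 <1
  x=-3.579: |R|=1.16814 >1
  x=-3.263: |R|=1.04799 >1
So |R|<1 on (-3.1429, 0).

left endpoint -3.1429.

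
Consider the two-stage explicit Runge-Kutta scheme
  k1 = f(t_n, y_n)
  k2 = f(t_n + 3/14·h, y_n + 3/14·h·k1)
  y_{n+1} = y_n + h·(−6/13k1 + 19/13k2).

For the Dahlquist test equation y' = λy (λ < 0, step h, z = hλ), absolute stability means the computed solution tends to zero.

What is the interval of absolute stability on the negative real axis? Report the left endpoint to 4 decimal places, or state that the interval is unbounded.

On y'=λy, z=hλ:
  k1=λy_n ⇒ h·k1=z·y_n;  k2=λ(1+3/14z)y_n ⇒ h·k2=z(1+3/14z)y_n
  y_{n+1}/y_n = 1 − 6/13z + 19/13z(1+3/14z) = 1 + z + 57/182z²
  R(z) = 1 + z + 57/182z².

Find x<0 with |R(x)|<1.
x=-1.2: |R|=0.2510
R=1: x+57/182x²=0 ⇒ x=−182/57=-3.1930; min R=1−1/(4·57/182)=0.2018>−1
Confirm numerically:
  x=-3.052: |R|=0.86524 <1
  x=-1.996: |R|=0.25174 <1
  x=-1.491: |R|=0.20524 <1
  x=-3.303: |R|=1.11381 >1
  x=-3.284: |R|=1.09361 >1
So |R|<1 on (-3.1930, 0).

(-3.1930, 0).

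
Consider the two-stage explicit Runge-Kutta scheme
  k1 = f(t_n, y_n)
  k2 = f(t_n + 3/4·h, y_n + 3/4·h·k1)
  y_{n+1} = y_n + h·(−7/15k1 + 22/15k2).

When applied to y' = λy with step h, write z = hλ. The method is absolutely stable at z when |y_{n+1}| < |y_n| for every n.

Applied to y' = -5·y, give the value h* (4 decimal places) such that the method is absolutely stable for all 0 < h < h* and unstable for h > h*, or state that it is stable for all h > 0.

With y'=λy (z=hλ):
  k1=λy_n ⇒ h·k1=z·y_n;  k2=λ(1+3/4z)y_n ⇒ h·k2=z(1+3/4z)y_n
  y_{n+1}/y_n = 1 − 7/15z + 22/15z(1+3/4z) = 1 + z + 11/10z²
  ⇒ R(z) = 1 + z + 11/10z².

Need |R(x)|<1, x<0.
x=-0.52: |R|=0.7774
R=1: x+11/10x²=0 ⇒ x=−10/11=-0.9091; min R=1−1/(4·11/10)=0.7727>−1
Confirm numerically:
  x=-0.850: |R|=0.94475 <1
  x=-0.612: |R|=0.80000 <1
  x=-0.588: |R|=0.79232 <1
  x=-1.496: |R|=1.96582 >1
  x=-1.282: |R|=1.52588 >1
  x=-1.256: |R|=1.47929 >1
Interval (-0.9091, 0).

(-0.9091,0); λ=-5 ⇒ h* = (10/11)/5 = 0.1818.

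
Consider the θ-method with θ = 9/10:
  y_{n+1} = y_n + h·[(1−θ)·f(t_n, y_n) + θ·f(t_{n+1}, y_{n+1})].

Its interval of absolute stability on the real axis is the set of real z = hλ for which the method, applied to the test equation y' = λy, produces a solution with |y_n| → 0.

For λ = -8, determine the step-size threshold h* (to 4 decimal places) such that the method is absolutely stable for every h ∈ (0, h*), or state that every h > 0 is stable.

unbounded; (−∞, 0). Any h>0 works for λ=-8.

On y'=λy, z=hλ:
  y_{n+1} = y_n + z·[1/10·y_n + 9/10·y_{n+1}] ⇒ (1 − 9/10z)y_{n+1} = (1 + 1/10z)y_n
  so R(z) = (1 + 1/10z)/(1 − 9/10z).

Solve |R(x)|<1 on ℝ⁻.
x=-0.9: |R|=0.5028
x=-2: |R|=0.2857
x=-10: |R|=0.0000
x=-100: |R|=0.0989
θ=9/10≥1/2 ⇒ |1+1/10x|<|1−9/10x| ∀x<0 ⇒ unbounded interval.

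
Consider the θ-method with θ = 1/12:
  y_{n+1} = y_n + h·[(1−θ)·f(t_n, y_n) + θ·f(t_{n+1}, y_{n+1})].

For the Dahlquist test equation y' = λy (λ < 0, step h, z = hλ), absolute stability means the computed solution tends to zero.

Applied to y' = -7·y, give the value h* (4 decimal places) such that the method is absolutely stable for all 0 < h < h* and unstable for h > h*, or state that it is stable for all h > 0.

With y'=λy (z=hλ):
  y_{n+1} = y_n + z·[11/12·y_n + 1/12·y_{n+1}] ⇒ (1 − 1/12z)y_{n+1} = (1 + 11/12z)y_n
  ⇒ R(z) = (1 + 11/12z)/(1 − 1/12z).

Solve |R(x)|<1 on ℝ⁻.
x=-1.68: |R|=0.4737
R=−1: 1+11/12x = −1+1/12x ⇒ -5/6x=2 ⇒ x=2/(-5/6)=-2.4000
Confirm numerically:
  x=-1.643: |R|=0.44514 <1
  x=-1.183: |R|=0.07684 <1
  x=-1.037: |R|=0.04549 <1
  x=-2.825: |R|=1.28668 >1
  x=-2.762: |R|=1.24522 >1
  x=-2.711: |R|=1.21141 >1
Stable set (-2.4000, 0).

(-2.4000,0); λ=-7 ⇒ h* = (12/5)/7 = 0.3429.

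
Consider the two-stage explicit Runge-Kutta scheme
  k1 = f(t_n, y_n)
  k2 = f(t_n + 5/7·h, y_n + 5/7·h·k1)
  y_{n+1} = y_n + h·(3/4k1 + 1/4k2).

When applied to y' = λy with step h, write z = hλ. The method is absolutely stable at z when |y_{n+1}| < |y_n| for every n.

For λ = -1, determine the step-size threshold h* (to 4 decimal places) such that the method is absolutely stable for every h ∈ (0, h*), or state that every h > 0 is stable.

(-5.6000,0); λ=-1 ⇒ h* = (28/5)/1 = 5.6000.

With y'=λy (z=hλ):
  k1=λy_n ⇒ h·k1=z·y_n;  k2=λ(1+5/7z)y_n ⇒ h·k2=z(1+5/7z)y_n
  y_{n+1}/y_n = 1 + 3/4z + 1/4z(1+5/7z) = 1 + z + 5/28z²
  so R(z) = 1 + z + 5/28z².

Need |R(x)|<1, x<0.
x=-1.75: |R|=0.2031
R=1: x+5/28x²=0 ⇒ x=−28/5=-5.6000; min R=1−1/(4·5/28)=-0.4000>−1
Confirm numerically:
  x=-5.327: |R|=0.74031 <1
  x=-4.619: |R|=0.19085 <1
  x=-4.618: |R|=0.19020 <1
  x=-5.781: |R|=1.18685 >1
  x=-5.670: |R|=1.07087 >1
So |R|<1 on (-5.6000, 0).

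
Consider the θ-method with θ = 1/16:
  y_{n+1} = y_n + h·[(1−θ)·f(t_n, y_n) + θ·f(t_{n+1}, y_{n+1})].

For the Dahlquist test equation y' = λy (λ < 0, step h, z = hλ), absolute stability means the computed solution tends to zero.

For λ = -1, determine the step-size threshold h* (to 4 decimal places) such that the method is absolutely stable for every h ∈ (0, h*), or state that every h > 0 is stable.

Set f=λy, z=hλ:
  y_{n+1} = y_n + z·[15/16·y_n + 1/16·y_{n+1}] ⇒ (1 − 1/16z)y_{n+1} = (1 + 15/16z)y_n
  Hence R(z) = (1 + 15/16z)/(1 − 1/16z).

Find x<0 with |R(x)|<1.
x=-1.5: |R|=0.3714
R=−1: 1+15/16x = −1+1/16x ⇒ -7/8x=2 ⇒ x=2/(-7/8)=-2.2857
Confirm numerically:
  x=-1.959: |R|=0.74531 <1
  x=-1.554: |R|=0.41643 <1
  x=-1.149: |R|=0.07202 <1
  x=-2.531: |R|=1.18531 >1
  x=-2.424: |R|=1.10508 >1
So |R|<1 on (-2.2857, 0).

(-2.2857,0); λ=-1 ⇒ h* = (16/7)/1 = 2.2857.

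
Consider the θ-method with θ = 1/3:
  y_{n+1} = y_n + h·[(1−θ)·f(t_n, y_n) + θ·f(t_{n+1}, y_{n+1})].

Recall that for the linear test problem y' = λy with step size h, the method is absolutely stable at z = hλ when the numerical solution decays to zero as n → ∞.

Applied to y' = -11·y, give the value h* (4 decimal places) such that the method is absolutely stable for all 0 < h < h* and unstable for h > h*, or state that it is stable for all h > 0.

Set f=λy, z=hλ:
  y_{n+1} = y_n + z·[2/3·y_n + 1/3·y_{n+1}] ⇒ (1 − 1/3z)y_{n+1} = (1 + 2/3z)y_n
  R(z) = (1 + 2/3z)/(1 − 1/3z).

Find x<0 with |R(x)|<1.
x=-0.42: |R|=0.6316
R=−1: 1+2/3x = −1+1/3x ⇒ -1/3x=2 ⇒ x=2/(-1/3)=-6.0000
Confirm numerically:
  x=-5.725: |R|=0.96848 <1
  x=-5.449: |R|=0.93479 <1
  x=-3.135: |R|=0.53301 <1
  x=-3.129: |R|=0.53157 <1
  x=-6.476: |R|=1.05023 >1
  x=-6.333: |R|=1.03568 >1
  x=-6.165: |R|=1.01800 >1
So |R|<1 on (-6.0000, 0).

(-6.0000,0); λ=-11 ⇒ h* = (6)/11 = 0.5455.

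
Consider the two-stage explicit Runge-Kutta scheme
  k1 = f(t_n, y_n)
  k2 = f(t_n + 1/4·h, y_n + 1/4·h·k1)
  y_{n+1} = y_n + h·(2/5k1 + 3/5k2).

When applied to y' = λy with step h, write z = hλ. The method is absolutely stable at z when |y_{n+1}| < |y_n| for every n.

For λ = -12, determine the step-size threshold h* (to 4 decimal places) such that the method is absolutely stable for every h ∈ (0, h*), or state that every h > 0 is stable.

Set f=λy, z=hλ:
  k1=λy_n ⇒ h·k1=z·y_n;  k2=λ(1+1/4z)y_n ⇒ h·k2=z(1+1/4z)y_n
  y_{n+1}/y_n = 1 + 2/5z + 3/5z(1+1/4z) = 1 + z + 3/20z²
  R(z) = 1 + z + 3/20z².

Solve |R(x)|<1 on ℝ⁻.
x=-1.1: |R|=0.0815
R=1: x+3/20x²=0 ⇒ x=−20/3=-6.6667; min R=1−1/(4·3/20)=-0.6667>−1
Confirm numerically:
  x=-6.156: |R|=0.52845 <1
  x=-5.685: |R|=0.16288 <1
  x=-4.721: |R|=0.37782 <1
  x=-4.128: |R|=0.57194 <1
  x=-6.984: |R|=1.33244 >1
  x=-6.853: |R|=1.19154 >1
Interval (-6.6667, 0).

(-6.6667,0); λ=-12 ⇒ h* = (20/3)/12 = 0.5556.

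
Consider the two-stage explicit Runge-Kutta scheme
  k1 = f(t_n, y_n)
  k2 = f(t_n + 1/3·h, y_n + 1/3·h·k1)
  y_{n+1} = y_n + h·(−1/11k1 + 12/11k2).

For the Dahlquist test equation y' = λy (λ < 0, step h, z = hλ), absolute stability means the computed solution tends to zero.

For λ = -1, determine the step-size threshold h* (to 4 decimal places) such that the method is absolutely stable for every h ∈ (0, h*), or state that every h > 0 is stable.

(-2.7500,0); λ=-1 ⇒ h* = (11/4)/1 = 2.7500.

With y'=λy (z=hλ):
  k1=λy_n ⇒ h·k1=z·y_n;  k2=λ(1+1/3z)y_n ⇒ h·k2=z(1+1/3z)y_n
  y_{n+1}/y_n = 1 − 1/11z + 12/11z(1+1/3z) = 1 + z + 4/11z²
  R(z) = 1 + z + 4/11z².

Solve |R(x)|<1 on ℝ⁻.
x=-0.38: |R|=0.6725
R=1: x+4/11x²=0 ⇒ x=−11/4=-2.7500; min R=1−1/(4·4/11)=0.3125>−1
Confirm numerically:
  x=-2.411: |R|=0.70279 <1
  x=-1.759: |R|=0.36612 <1
  x=-1.403: |R|=0.31279 <1
  x=-1.394: |R|=0.31263 <1
  x=-3.238: |R|=1.57460 >1
  x=-2.896: |R|=1.15375 >1
Interval (-2.7500, 0).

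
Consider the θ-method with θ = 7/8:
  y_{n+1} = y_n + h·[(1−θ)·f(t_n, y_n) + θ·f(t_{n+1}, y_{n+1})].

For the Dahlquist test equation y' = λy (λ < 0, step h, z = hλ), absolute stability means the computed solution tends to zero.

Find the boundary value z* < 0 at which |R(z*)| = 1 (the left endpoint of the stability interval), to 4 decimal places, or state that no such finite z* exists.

(−∞, 0) — no finite endpoint.

Test eqn y'=λy, z=hλ:
  y_{n+1} = y_n + z·[1/8·y_n + 7/8·y_{n+1}] ⇒ (1 − 7/8z)y_{n+1} = (1 + 1/8z)y_n
  R(z) = (1 + 1/8z)/(1 − 7/8z).

Find x<0 with |R(x)|<1.
x=-0.38: |R|=0.7148
x=-2: |R|=0.2727
x=-10: |R|=0.0256
x=-100: |R|=0.1299
θ=7/8≥1/2 ⇒ |1+1/8x|<|1−7/8x| ∀x<0 ⇒ stable on all of ℝ⁻.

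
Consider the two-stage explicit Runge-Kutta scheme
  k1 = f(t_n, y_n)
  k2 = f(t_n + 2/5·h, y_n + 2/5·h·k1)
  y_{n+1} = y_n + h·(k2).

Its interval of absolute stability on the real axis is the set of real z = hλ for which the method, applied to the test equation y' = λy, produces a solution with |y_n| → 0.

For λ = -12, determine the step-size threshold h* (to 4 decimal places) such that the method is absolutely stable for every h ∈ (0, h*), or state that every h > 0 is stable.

Set f=λy, z=hλ:
  k1=λy_n ⇒ h·k1=z·y_n;  k2=λ(1+2/5z)y_n ⇒ h·k2=z(1+2/5z)y_n
  y_{n+1}/y_n = 1 + z(1+2/5z) = 1 + z + 2/5z²
  ⇒ R(z) = 1 + z + 2/5z².

Need |R(x)|<1, x<0.
x=-0.54: |R|=0.5766
R=1: x+2/5x²=0 ⇒ x=−5/2=-2.5000; min R=1−1/(4·2/5)=0.3750>−1
Confirm numerically:
  x=-2.303: |R|=0.81852 <1
  x=-2.090: |R|=0.65724 <1
  x=-1.550: |R|=0.41100 <1
  x=-1.155: |R|=0.37861 <1
  x=-3.040: |R|=1.65664 >1
  x=-2.579: |R|=1.08150 >1
So |R|<1 on (-2.5000, 0).

(-2.5000,0); λ=-12 ⇒ h* = (5/2)/12 = 0.2083.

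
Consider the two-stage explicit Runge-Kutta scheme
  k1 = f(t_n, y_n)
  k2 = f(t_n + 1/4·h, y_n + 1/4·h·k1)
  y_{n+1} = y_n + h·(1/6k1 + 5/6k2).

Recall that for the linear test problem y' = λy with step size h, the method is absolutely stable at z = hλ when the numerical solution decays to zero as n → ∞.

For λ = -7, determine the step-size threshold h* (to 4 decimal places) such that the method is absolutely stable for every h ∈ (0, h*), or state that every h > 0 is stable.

(-4.8000,0); λ=-7 ⇒ h* = (24/5)/7 = 0.6857.

With y'=λy (z=hλ):
  k1=λy_n ⇒ h·k1=z·y_n;  k2=λ(1+1/4z)y_n ⇒ h·k2=z(1+1/4z)y_n
  y_{n+1}/y_n = 1 + 1/6z + 5/6z(1+1/4z) = 1 + z + 5/24z²
  ⇒ R(z) = 1 + z + 5/24z².

Need |R(x)|<1, x<0.
x=-1.1: |R|=0.1521
R=1: x+5/24x²=0 ⇒ x=−24/5=-4.8000; min R=1−1/(4·5/24)=-0.2000>−1
Confirm numerically:
  x=-4.550: |R|=0.76302 <1
  x=-3.420: |R|=0.01675 <1
  x=-3.142: |R|=0.08530 <1
  x=-2.302: |R|=0.19800 <1
  x=-5.228: |R|=1.46616 >1
  x=-5.180: |R|=1.41008 >1
  x=-4.988: |R|=1.19536 >1
Interval (-4.8000, 0).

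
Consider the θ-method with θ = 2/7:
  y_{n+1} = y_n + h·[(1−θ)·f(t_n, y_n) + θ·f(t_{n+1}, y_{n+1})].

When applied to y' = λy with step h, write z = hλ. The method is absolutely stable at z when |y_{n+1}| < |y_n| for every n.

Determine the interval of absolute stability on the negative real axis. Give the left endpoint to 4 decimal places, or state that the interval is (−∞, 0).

Set f=λy, z=hλ:
  y_{n+1} = y_n + z·[5/7·y_n + 2/7·y_{n+1}] ⇒ (1 − 2/7z)y_{n+1} = (1 + 5/7z)y_n
  Hence R(z) = (1 + 5/7z)/(1 − 2/7z).

Boundary: |R(x)|=1, x<0.
x=-1.77: |R|=0.1755
R=−1: 1+5/7x = −1+2/7x ⇒ -3/7x=2 ⇒ x=2/(-3/7)=-4.6667
Confirm numerically:
  x=-4.227: |R|=0.91465 <1
  x=-4.131: |R|=0.89471 <1
  x=-2.149: |R|=0.33147 <1
  x=-5.221: |R|=1.09534 >1
  x=-5.130: |R|=1.08053 >1
  x=-4.696: |R|=1.00537 >1
So |R|<1 on (-4.6667, 0).

z∈(-4.6667,0).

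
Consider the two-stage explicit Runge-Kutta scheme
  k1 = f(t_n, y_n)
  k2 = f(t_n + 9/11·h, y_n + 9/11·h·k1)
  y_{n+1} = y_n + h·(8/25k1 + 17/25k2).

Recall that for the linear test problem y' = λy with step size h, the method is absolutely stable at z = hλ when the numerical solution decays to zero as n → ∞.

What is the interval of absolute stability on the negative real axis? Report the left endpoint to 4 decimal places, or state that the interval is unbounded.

z∈(-1.7974,0).

Test eqn y'=λy, z=hλ:
  k1=λy_n ⇒ h·k1=z·y_n;  k2=λ(1+9/11z)y_n ⇒ h·k2=z(1+9/11z)y_n
  y_{n+1}/y_n = 1 + 8/25z + 17/25z(1+9/11z) = 1 + z + 153/275z²
  so R(z) = 1 + z + 153/275z².

Need |R(x)|<1, x<0.
x=-0.78: |R|=0.5585
R=1: x+153/275x²=0 ⇒ x=−275/153=-1.7974; min R=1−1/(4·153/275)=0.5507>−1
Confirm numerically:
  x=-1.294: |R|=0.63760 <1
  x=-1.156: |R|=0.58749 <1
  x=-0.923: |R|=0.55098 <1
  x=-2.377: |R|=1.76653 >1
  x=-2.032: |R|=1.26524 >1
  x=-1.951: |R|=1.16674 >1
Stable set (-1.7974, 0).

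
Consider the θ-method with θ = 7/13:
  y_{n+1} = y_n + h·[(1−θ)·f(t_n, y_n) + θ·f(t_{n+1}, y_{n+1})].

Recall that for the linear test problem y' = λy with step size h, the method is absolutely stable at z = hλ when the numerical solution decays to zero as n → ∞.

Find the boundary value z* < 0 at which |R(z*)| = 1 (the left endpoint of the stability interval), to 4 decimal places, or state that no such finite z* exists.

unbounded; (−∞, 0).

With y'=λy (z=hλ):
  y_{n+1} = y_n + z·[6/13·y_n + 7/13·y_{n+1}] ⇒ (1 − 7/13z)y_{n+1} = (1 + 6/13z)y_n
  ⇒ R(z) = (1 + 6/13z)/(1 − 7/13z).

Find x<0 with |R(x)|<1.
x=-1.72: |R|=0.1070
x=-2: |R|=0.0370
x=-10: |R|=0.5663
x=-100: |R|=0.8233
θ=7/13≥1/2 ⇒ |1+6/13x|<|1−7/13x| ∀x<0 ⇒ stable on all of ℝ⁻.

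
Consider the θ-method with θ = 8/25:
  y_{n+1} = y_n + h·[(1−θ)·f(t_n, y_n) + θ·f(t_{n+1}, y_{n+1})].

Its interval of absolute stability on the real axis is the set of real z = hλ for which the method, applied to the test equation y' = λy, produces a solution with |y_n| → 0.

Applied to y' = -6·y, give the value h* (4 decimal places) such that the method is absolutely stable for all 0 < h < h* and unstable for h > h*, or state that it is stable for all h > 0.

Test eqn y'=λy, z=hλ:
  y_{n+1} = y_n + z·[17/25·y_n + 8/25·y_{n+1}] ⇒ (1 − 8/25z)y_{n+1} = (1 + 17/25z)y_n
  R(z) = (1 + 17/25z)/(1 − 8/25z).

Find x<0 with |R(x)|<1.
x=-0.54: |R|=0.5396
R=−1: 1+17/25x = −1+8/25x ⇒ -9/25x=2 ⇒ x=2/(-9/25)=-5.5556
Confirm numerically:
  x=-4.983: |R|=0.92056 <1
  x=-4.594: |R|=0.85986 <1
  x=-3.596: |R|=0.67200 <1
  x=-2.566: |R|=0.40902 <1
  x=-5.912: |R|=1.04437 >1
  x=-5.762: |R|=1.02613 >1
So |R|<1 on (-5.5556, 0).

(-5.5556,0); λ=-6 ⇒ h* = (50/9)/6 = 0.9259.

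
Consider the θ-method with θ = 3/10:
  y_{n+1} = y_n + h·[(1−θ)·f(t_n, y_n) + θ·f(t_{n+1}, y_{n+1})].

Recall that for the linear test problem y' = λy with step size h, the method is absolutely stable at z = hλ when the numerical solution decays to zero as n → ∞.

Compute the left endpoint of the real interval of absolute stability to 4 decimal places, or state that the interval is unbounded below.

left endpoint -5.0000.

Test eqn y'=λy, z=hλ:
  y_{n+1} = y_n + z·[7/10·y_n + 3/10·y_{n+1}] ⇒ (1 − 3/10z)y_{n+1} = (1 + 7/10z)y_n
  ⇒ R(z) = (1 + 7/10z)/(1 − 3/10z).

Find x<0 with |R(x)|<1.
x=-1.63: |R|=0.0947
R=−1: 1+7/10x = −1+3/10x ⇒ -2/5x=2 ⇒ x=2/(-2/5)=-5.0000
Confirm numerically:
  x=-3.996: |R|=0.81735 <1
  x=-3.773: |R|=0.76978 <1
  x=-3.710: |R|=0.75580 <1
  x=-3.068: |R|=0.59758 <1
  x=-5.327: |R|=1.05034 >1
  x=-5.295: |R|=1.04559 >1
Interval (-5.0000, 0).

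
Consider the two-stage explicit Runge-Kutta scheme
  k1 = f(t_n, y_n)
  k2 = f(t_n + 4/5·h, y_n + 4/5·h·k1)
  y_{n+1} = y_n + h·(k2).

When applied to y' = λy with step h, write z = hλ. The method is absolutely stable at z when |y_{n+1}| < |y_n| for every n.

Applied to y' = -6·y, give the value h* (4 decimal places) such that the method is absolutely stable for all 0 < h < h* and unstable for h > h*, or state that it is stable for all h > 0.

On y'=λy, z=hλ:
  k1=λy_n ⇒ h·k1=z·y_n;  k2=λ(1+4/5z)y_n ⇒ h·k2=z(1+4/5z)y_n
  y_{n+1}/y_n = 1 + z(1+4/5z) = 1 + z + 4/5z²
  Hence R(z) = 1 + z + 4/5z².

Need |R(x)|<1, x<0.
x=-0.87: |R|=0.7355
R=1: x+4/5x²=0 ⇒ x=−5/4=-1.2500; min R=1−1/(4·4/5)=0.6875>−1
Confirm numerically:
  x=-1.125: |R|=0.88750 <1
  x=-0.745: |R|=0.69902 <1
  x=-0.629: |R|=0.68751 <1
  x=-1.750: |R|=1.70000 >1
  x=-1.722: |R|=1.65023 >1
  x=-1.513: |R|=1.31834 >1
Interval (-1.2500, 0).

(-1.2500,0); λ=-6 ⇒ h* = (5/4)/6 = 0.2083.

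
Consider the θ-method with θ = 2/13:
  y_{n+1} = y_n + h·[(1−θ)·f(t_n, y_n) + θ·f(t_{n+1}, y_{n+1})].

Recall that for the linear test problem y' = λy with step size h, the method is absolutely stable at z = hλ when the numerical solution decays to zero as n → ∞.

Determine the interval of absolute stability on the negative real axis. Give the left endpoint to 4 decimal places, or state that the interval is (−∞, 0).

Test eqn y'=λy, z=hλ:
  y_{n+1} = y_n + z·[11/13·y_n + 2/13·y_{n+1}] ⇒ (1 − 2/13z)y_{n+1} = (1 + 11/13z)y_n
  so R(z) = (1 + 11/13z)/(1 − 2/13z).

Need |R(x)|<1, x<0.
x=-0.93: |R|=0.1864
R=−1: 1+11/13x = −1+2/13x ⇒ -9/13x=2 ⇒ x=2/(-9/13)=-2.8889
Confirm numerically:
  x=-2.533: |R|=0.82271 <1
  x=-2.135: |R|=0.60712 <1
  x=-1.340: |R|=0.11097 <1
  x=-1.186: |R|=0.00299 <1
  x=-3.360: |R|=1.21501 >1
  x=-3.263: |R|=1.17244 >1
  x=-2.984: |R|=1.04513 >1
Interval (-2.8889, 0).

(-2.8889, 0).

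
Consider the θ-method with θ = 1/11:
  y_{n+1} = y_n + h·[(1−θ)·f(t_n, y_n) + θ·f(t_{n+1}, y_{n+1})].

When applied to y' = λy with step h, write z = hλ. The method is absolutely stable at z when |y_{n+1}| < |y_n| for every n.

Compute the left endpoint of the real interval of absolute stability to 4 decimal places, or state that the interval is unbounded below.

On y'=λy, z=hλ:
  y_{n+1} = y_n + z·[10/11·y_n + 1/11·y_{n+1}] ⇒ (1 − 1/11z)y_{n+1} = (1 + 10/11z)y_n
  ⇒ R(z) = (1 + 10/11z)/(1 − 1/11z).

Solve |R(x)|<1 on ℝ⁻.
x=-1.67: |R|=0.4499
R=−1: 1+10/11x = −1+1/11x ⇒ -9/11x=2 ⇒ x=2/(-9/11)=-2.4444
Confirm numerically:
  x=-1.857: |R|=0.58878 <1
  x=-1.343: |R|=0.19687 <1
  x=-1.153: |R|=0.04361 <1
  x=-2.837: |R|=1.25533 >1
  x=-2.806: |R|=1.23569 >1
So |R|<1 on (-2.4444, 0).

z* = -2.4444.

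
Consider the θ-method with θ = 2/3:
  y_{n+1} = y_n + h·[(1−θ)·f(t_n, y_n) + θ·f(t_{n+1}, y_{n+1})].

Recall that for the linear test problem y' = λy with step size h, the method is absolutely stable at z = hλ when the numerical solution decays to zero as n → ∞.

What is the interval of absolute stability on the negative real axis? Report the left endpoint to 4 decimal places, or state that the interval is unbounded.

With y'=λy (z=hλ):
  y_{n+1} = y_n + z·[1/3·y_n + 2/3·y_{n+1}] ⇒ (1 − 2/3z)y_{n+1} = (1 + 1/3z)y_n
  so R(z) = (1 + 1/3z)/(1 − 2/3z).

Solve |R(x)|<1 on ℝ⁻.
x=-0.71: |R|=0.5181
x=-2: |R|=0.1429
x=-10: |R|=0.3043
x=-100: |R|=0.4778
θ=2/3≥1/2 ⇒ |1+1/3x|<|1−2/3x| ∀x<0 ⇒ stable on all of ℝ⁻.

(−∞, 0) — no finite endpoint.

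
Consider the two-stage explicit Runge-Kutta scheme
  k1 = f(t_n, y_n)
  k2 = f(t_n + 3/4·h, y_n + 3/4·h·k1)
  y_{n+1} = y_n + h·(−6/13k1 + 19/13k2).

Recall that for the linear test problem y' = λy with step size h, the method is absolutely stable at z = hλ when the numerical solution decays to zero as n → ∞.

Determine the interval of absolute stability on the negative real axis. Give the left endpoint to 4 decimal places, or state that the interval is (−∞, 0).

(-0.9123, 0).

Set f=λy, z=hλ:
  k1=λy_n ⇒ h·k1=z·y_n;  k2=λ(1+3/4z)y_n ⇒ h·k2=z(1+3/4z)y_n
  y_{n+1}/y_n = 1 − 6/13z + 19/13z(1+3/4z) = 1 + z + 57/52z²
  Hence R(z) = 1 + z + 57/52z².

Solve |R(x)|<1 on ℝ⁻.
x=-1.65: |R|=2.3343
R=1: x+57/52x²=0 ⇒ x=−52/57=-0.9123; min R=1−1/(4·57/52)=0.7719>−1
Confirm numerically:
  x=-0.852: |R|=0.94370 <1
  x=-0.706: |R|=0.84036 <1
  x=-0.642: |R|=0.80980 <1
  x=-0.610: |R|=0.79788 <1
  x=-1.428: |R|=1.80726 >1
  x=-1.339: |R|=1.62632 >1
Stable set (-0.9123, 0).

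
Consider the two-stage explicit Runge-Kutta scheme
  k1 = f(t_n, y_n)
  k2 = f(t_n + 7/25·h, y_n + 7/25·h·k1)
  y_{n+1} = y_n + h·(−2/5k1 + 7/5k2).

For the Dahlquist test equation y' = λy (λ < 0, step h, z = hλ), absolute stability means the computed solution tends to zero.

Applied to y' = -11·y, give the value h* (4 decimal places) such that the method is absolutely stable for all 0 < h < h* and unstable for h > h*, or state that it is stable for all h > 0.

(-2.5510,0); λ=-11 ⇒ h* = (125/49)/11 = 0.2319.

Test eqn y'=λy, z=hλ:
  k1=λy_n ⇒ h·k1=z·y_n;  k2=λ(1+7/25z)y_n ⇒ h·k2=z(1+7/25z)y_n
  y_{n+1}/y_n = 1 − 2/5z + 7/5z(1+7/25z) = 1 + z + 49/125z²
  ⇒ R(z) = 1 + z + 49/125z².

Solve |R(x)|<1 on ℝ⁻.
x=-1.42: |R|=0.3704
R=1: x+49/125x²=0 ⇒ x=−125/49=-2.5510; min R=1−1/(4·49/125)=0.3622>−1
Confirm numerically:
  x=-1.678: |R|=0.42575 <1
  x=-1.547: |R|=0.39114 <1
  x=-1.138: |R|=0.36966 <1
  x=-2.737: |R|=1.19954 >1
  x=-2.580: |R|=1.02931 >1
Interval (-2.5510, 0).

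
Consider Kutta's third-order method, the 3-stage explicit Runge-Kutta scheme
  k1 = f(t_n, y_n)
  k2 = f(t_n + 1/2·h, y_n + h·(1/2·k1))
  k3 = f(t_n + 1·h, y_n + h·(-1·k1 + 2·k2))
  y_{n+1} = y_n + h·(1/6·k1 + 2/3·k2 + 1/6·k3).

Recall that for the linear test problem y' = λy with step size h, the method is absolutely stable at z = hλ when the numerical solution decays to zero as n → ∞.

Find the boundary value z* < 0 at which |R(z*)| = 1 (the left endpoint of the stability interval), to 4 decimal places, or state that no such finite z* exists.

With y'=λy (z=hλ):
  order 3, 3-stage ⇒ R(z)=1+z+z^2/2+z^3/6
  (e.g. R(-1.28)=0.18967, |R|=0.18967)

Find x<0 with |R(x)|<1.
x=-1.28: |R|=0.1897
|R(-2.84)|=1.6249 |R(-2.38)|=0.7947 |R(-0.59)|=0.5498
Bisect:
  x_lo=-3.3594 |R|=3.0355  x_hi=-0.0710 |R|=0.9314
  mid=-1.71523 |R|=0.08526 →hi
  mid=-2.53733 |R|=1.04089 →lo
  mid=-2.12628 |R|=0.46792 →hi
  mid=-2.33181 |R|=0.72628 →hi
  mid=-2.43457 |R|=0.87601 →hi
  mid=-2.48595 |R|=0.95649 →hi
  mid=-2.51164 |R|=0.99819 →hi
  mid=-2.52449 |R|=1.01941 →lo
  mid=-2.51806 |R|=1.00877 →lo
  ...
  [-2.51285,-2.51265] ⇒ x*=-2.5127
Interval (-2.5127, 0).

z* = -2.5127.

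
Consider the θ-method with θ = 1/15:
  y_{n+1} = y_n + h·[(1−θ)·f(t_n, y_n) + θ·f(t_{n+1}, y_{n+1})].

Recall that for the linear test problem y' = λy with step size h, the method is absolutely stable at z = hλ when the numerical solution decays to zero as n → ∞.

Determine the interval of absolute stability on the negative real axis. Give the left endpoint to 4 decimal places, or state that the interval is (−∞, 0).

z∈(-2.3077,0).

Test eqn y'=λy, z=hλ:
  y_{n+1} = y_n + z·[14/15·y_n + 1/15·y_{n+1}] ⇒ (1 − 1/15z)y_{n+1} = (1 + 14/15z)y_n
  Hence R(z) = (1 + 14/15z)/(1 − 1/15z).

Boundary: |R(x)|=1, x<0.
x=-1.68: |R|=0.5108
R=−1: 1+14/15x = −1+1/15x ⇒ -13/15x=2 ⇒ x=2/(-13/15)=-2.3077
Confirm numerically:
  x=-2.070: |R|=0.81898 <1
  x=-1.915: |R|=0.69820 <1
  x=-1.881: |R|=0.67141 <1
  x=-1.195: |R|=0.10682 <1
  x=-2.901: |R|=1.43087 >1
  x=-2.831: |R|=1.38153 >1
  x=-2.353: |R|=1.03394 >1
Interval (-2.3077, 0).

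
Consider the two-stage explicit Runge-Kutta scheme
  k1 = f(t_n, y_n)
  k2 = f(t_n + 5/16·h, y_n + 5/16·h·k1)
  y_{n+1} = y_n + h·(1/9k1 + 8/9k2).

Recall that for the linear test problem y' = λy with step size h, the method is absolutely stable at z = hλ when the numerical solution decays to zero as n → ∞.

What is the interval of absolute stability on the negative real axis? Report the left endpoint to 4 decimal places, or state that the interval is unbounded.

(-3.6000, 0).

On y'=λy, z=hλ:
  k1=λy_n ⇒ h·k1=z·y_n;  k2=λ(1+5/16z)y_n ⇒ h·k2=z(1+5/16z)y_n
  y_{n+1}/y_n = 1 + 1/9z + 8/9z(1+5/16z) = 1 + z + 5/18z²
  R(z) = 1 + z + 5/18z².

Need |R(x)|<1, x<0.
x=-0.92: |R|=0.3151
R=1: x+5/18x²=0 ⇒ x=−18/5=-3.6000; min R=1−1/(4·5/18)=0.1000>−1
Confirm numerically:
  x=-3.292: |R|=0.71835 <1
  x=-3.119: |R|=0.58327 <1
  x=-2.709: |R|=0.32952 <1
  x=-1.787: |R|=0.10005 <1
  x=-4.191: |R|=1.68802 >1
  x=-4.118: |R|=1.59253 >1
So |R|<1 on (-3.6000, 0).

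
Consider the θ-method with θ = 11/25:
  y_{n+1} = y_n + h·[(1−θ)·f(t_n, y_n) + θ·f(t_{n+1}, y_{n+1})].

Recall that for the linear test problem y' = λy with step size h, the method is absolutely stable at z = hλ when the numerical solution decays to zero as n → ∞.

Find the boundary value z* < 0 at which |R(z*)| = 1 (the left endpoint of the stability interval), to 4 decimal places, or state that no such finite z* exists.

z* = -16.6667.

On y'=λy, z=hλ:
  y_{n+1} = y_n + z·[14/25·y_n + 11/25·y_{n+1}] ⇒ (1 − 11/25z)y_{n+1} = (1 + 14/25z)y_n
  R(z) = (1 + 14/25z)/(1 − 11/25z).

Boundary: |R(x)|=1, x<0.
x=-1.79: |R|=0.0013
R=−1: 1+14/25x = −1+11/25x ⇒ -3/25x=2 ⇒ x=2/(-3/25)=-16.6667
Confirm numerically:
  x=-13.042: |R|=0.93545 <1
  x=-10.031: |R|=0.85291 <1
  x=-7.475: |R|=0.74283 <1
  x=-17.201: |R|=1.00748 >1
  x=-16.786: |R|=1.00171 >1
  x=-16.731: |R|=1.00092 >1
Interval (-16.6667, 0).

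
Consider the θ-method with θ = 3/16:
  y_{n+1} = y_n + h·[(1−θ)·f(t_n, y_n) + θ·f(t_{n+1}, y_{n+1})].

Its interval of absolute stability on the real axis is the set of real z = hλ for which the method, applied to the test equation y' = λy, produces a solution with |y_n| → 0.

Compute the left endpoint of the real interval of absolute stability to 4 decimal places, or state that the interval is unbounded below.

z* = -3.2000.

On y'=λy, z=hλ:
  y_{n+1} = y_n + z·[13/16·y_n + 3/16·y_{n+1}] ⇒ (1 − 3/16z)y_{n+1} = (1 + 13/16z)y_n
  R(z) = (1 + 13/16z)/(1 − 3/16z).

Solve |R(x)|<1 on ℝ⁻.
x=-1.48: |R|=0.1585
R=−1: 1+13/16x = −1+3/16x ⇒ -5/8x=2 ⇒ x=2/(-5/8)=-3.2000
Confirm numerically:
  x=-2.832: |R|=0.84977 <1
  x=-2.294: |R|=0.60406 <1
  x=-2.021: |R|=0.46562 <1
  x=-1.397: |R|=0.10703 <1
  x=-3.717: |R|=1.19042 >1
  x=-3.553: |R|=1.13241 >1
  x=-3.297: |R|=1.03746 >1
Interval (-3.2000, 0).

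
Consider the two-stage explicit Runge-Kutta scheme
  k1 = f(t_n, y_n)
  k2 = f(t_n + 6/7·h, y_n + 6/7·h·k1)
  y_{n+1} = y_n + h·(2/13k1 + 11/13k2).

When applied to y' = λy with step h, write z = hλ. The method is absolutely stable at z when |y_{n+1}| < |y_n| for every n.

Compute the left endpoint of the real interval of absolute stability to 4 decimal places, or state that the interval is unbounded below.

On y'=λy, z=hλ:
  k1=λy_n ⇒ h·k1=z·y_n;  k2=λ(1+6/7z)y_n ⇒ h·k2=z(1+6/7z)y_n
  y_{n+1}/y_n = 1 + 2/13z + 11/13z(1+6/7z) = 1 + z + 66/91z²
  R(z) = 1 + z + 66/91z².

Find x<0 with |R(x)|<1.
x=-1.17: |R|=0.8228
R=1: x+66/91x²=0 ⇒ x=−91/66=-1.3788; min R=1−1/(4·66/91)=0.6553>−1
Confirm numerically:
  x=-1.268: |R|=0.89811 <1
  x=-1.168: |R|=0.82144 <1
  x=-0.903: |R|=0.68840 <1
  x=-1.801: |R|=1.55150 >1
  x=-1.528: |R|=1.16536 >1
  x=-1.443: |R|=1.06720 >1
Interval (-1.3788, 0).

z* = -1.3788.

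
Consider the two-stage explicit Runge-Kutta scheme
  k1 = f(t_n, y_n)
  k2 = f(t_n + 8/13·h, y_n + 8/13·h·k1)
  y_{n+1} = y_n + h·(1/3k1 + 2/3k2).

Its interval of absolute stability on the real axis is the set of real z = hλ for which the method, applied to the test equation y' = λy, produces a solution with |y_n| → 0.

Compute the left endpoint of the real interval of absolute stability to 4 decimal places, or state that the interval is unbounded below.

On y'=λy, z=hλ:
  k1=λy_n ⇒ h·k1=z·y_n;  k2=λ(1+8/13z)y_n ⇒ h·k2=z(1+8/13z)y_n
  y_{n+1}/y_n = 1 + 1/3z + 2/3z(1+8/13z) = 1 + z + 16/39z²
  ⇒ R(z) = 1 + z + 16/39z².

Need |R(x)|<1, x<0.
x=-1.55: |R|=0.4356
R=1: x+16/39x²=0 ⇒ x=−39/16=-2.4375; min R=1−1/(4·16/39)=0.3906>−1
Confirm numerically:
  x=-1.717: |R|=0.49247 <1
  x=-1.601: |R|=0.45057 <1
  x=-1.385: |R|=0.40196 <1
  x=-2.925: |R|=1.58500 >1
  x=-2.678: |R|=1.26423 >1
So |R|<1 on (-2.4375, 0).

left endpoint -2.4375.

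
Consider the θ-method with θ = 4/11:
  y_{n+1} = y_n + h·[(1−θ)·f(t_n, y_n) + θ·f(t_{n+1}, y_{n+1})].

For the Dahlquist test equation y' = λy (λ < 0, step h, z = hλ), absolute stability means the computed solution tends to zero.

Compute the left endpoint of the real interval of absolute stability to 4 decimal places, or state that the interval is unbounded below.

z* = -7.3333.

With y'=λy (z=hλ):
  y_{n+1} = y_n + z·[7/11·y_n + 4/11·y_{n+1}] ⇒ (1 − 4/11z)y_{n+1} = (1 + 7/11z)y_n
  ⇒ R(z) = (1 + 7/11z)/(1 − 4/11z).

Find x<0 with |R(x)|<1.
x=-1.67: |R|=0.0390
R=−1: 1+7/11x = −1+4/11x ⇒ -3/11x=2 ⇒ x=2/(-3/11)=-7.3333
Confirm numerically:
  x=-6.434: |R|=0.92656 <1
  x=-6.000: |R|=0.88571 <1
  x=-5.884: |R|=0.87410 <1
  x=-7.682: |R|=1.02507 >1
  x=-7.646: |R|=1.02256 >1
Interval (-7.3333, 0).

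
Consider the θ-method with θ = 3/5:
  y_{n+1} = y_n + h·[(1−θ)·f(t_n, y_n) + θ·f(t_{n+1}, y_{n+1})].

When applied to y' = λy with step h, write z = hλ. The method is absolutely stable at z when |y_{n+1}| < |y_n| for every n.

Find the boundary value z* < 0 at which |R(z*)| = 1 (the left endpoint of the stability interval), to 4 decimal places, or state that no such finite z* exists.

Test eqn y'=λy, z=hλ:
  y_{n+1} = y_n + z·[2/5·y_n + 3/5·y_{n+1}] ⇒ (1 − 3/5z)y_{n+1} = (1 + 2/5z)y_n
  Hence R(z) = (1 + 2/5z)/(1 − 3/5z).

Find x<0 with |R(x)|<1.
x=-0.52: |R|=0.6037
x=-2: |R|=0.0909
x=-10: |R|=0.4286
x=-100: |R|=0.6393
θ=3/5≥1/2 ⇒ |1+2/5x|<|1−3/5x| ∀x<0 ⇒ stable on all of ℝ⁻.

(−∞, 0) — no finite endpoint.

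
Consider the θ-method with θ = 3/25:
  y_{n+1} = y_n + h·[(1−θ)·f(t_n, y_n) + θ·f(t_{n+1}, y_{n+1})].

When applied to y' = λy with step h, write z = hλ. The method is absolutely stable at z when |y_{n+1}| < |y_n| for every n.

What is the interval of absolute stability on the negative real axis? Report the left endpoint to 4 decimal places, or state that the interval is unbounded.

Test eqn y'=λy, z=hλ:
  y_{n+1} = y_n + z·[22/25·y_n + 3/25·y_{n+1}] ⇒ (1 − 3/25z)y_{n+1} = (1 + 22/25z)y_n
  ⇒ R(z) = (1 + 22/25z)/(1 − 3/25z).

Find x<0 with |R(x)|<1.
x=-1.34: |R|=0.1544
R=−1: 1+22/25x = −1+3/25x ⇒ -19/25x=2 ⇒ x=2/(-19/25)=-2.6316
Confirm numerically:
  x=-2.171: |R|=0.72231 <1
  x=-2.037: |R|=0.63688 <1
  x=-1.227: |R|=0.06952 <1
  x=-2.983: |R|=1.19668 >1
  x=-2.873: |R|=1.13644 >1
Stable set (-2.6316, 0).

(-2.6316, 0).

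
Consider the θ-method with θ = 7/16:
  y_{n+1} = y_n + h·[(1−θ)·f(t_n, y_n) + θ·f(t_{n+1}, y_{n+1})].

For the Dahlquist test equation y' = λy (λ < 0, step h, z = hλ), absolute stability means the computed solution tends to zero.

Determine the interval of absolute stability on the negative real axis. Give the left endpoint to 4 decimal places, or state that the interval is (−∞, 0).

(-16.0000, 0).

With y'=λy (z=hλ):
  y_{n+1} = y_n + z·[9/16·y_n + 7/16·y_{n+1}] ⇒ (1 − 7/16z)y_{n+1} = (1 + 9/16z)y_n
  ⇒ R(z) = (1 + 9/16z)/(1 − 7/16z).

Boundary: |R(x)|=1, x<0.
x=-1.72: |R|=0.0185
R=−1: 1+9/16x = −1+7/16x ⇒ -1/8x=2 ⇒ x=2/(-1/8)=-16.0000
Confirm numerically:
  x=-14.933: |R|=0.98230 <1
  x=-11.680: |R|=0.91162 <1
  x=-9.318: |R|=0.83547 <1
  x=-16.355: |R|=1.00544 >1
  x=-16.218: |R|=1.00337 >1
  x=-16.027: |R|=1.00042 >1
So |R|<1 on (-16.0000, 0).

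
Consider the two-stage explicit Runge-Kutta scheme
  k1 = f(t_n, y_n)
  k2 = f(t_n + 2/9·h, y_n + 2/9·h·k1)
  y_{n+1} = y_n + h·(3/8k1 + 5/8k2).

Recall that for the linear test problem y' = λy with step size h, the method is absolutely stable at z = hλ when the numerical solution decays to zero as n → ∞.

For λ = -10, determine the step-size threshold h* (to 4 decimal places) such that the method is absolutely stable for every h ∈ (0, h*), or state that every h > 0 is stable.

(-7.2000,0); λ=-10 ⇒ h* = (36/5)/10 = 0.7200.

With y'=λy (z=hλ):
  k1=λy_n ⇒ h·k1=z·y_n;  k2=λ(1+2/9z)y_n ⇒ h·k2=z(1+2/9z)y_n
  y_{n+1}/y_n = 1 + 3/8z + 5/8z(1+2/9z) = 1 + z + 5/36z²
  R(z) = 1 + z + 5/36z².

Solve |R(x)|<1 on ℝ⁻.
x=-1.51: |R|=0.1933
R=1: x+5/36x²=0 ⇒ x=−36/5=-7.2000; min R=1−1/(4·5/36)=-0.8000>−1
Confirm numerically:
  x=-6.463: |R|=0.33844 <1
  x=-5.888: |R|=0.07292 <1
  x=-5.584: |R|=0.25330 <1
  x=-4.119: |R|=0.76259 <1
  x=-7.754: |R|=1.59663 >1
  x=-7.705: |R|=1.54042 >1
  x=-7.362: |R|=1.16564 >1
So |R|<1 on (-7.2000, 0).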